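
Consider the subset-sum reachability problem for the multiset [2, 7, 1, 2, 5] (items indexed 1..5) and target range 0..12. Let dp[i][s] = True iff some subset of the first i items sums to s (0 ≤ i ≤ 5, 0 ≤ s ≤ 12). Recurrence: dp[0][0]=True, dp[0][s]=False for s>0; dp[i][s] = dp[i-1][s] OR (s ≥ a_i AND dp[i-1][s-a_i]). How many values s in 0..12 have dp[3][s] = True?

i\s   0   1   2   3   4   5   6   7   8   9  10  11  12
  0   T   F   F   F   F   F   F   F   F   F   F   F   F
  1   T   F   T   F   F   F   F   F   F   F   F   F   F
  2   T   F   T   F   F   F   F   T   F   T   F   F   F
  3   T   T   T   T   F   F   F   T   T   T   T   F   F
  4   T   T   T   T   T   T   F   T   T   T   T   T   T
  5   T   T   T   T   T   T   T   T   T   T   T   T   T

8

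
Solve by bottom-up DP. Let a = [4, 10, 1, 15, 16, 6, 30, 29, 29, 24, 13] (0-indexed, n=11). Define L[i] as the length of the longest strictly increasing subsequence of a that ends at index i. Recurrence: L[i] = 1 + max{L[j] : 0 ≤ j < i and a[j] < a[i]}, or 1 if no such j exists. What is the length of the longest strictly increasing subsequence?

5

   i    0    1    2    3    4    5    6    7    8    9   10
a[i]    4   10    1   15   16    6   30   29   29   24   13
L[i]    1    2    1    3    4    2    5    5    5    5    3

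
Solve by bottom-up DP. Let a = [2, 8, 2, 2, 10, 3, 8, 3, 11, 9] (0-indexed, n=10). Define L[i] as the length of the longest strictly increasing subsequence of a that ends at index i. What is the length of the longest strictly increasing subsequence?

   i    0    1    2    3    4    5    6    7    8    9
a[i]    2    8    2    2   10    3    8    3   11    9
L[i]    1    2    1    1    3    2    3    2    4    4

4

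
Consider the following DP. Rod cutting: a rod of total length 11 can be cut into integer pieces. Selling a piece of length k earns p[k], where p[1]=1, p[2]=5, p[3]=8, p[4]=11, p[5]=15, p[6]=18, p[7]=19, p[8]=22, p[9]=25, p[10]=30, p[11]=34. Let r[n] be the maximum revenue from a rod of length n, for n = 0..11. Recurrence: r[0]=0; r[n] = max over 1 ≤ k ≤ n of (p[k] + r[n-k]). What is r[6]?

   n    0    1    2    3    4    5    6    7    8    9   10   11
r[n]    0    1    5    8   11   15   18   20   23   26   30   34

18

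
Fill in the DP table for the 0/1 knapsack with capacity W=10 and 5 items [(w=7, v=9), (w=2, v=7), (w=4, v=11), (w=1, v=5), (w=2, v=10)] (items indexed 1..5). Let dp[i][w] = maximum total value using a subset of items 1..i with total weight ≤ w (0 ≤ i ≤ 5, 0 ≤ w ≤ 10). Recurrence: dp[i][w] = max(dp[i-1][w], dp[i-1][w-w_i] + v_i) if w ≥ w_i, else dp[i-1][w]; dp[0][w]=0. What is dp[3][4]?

11

i\w   0   1   2   3   4   5   6   7   8   9  10
  0   0   0   0   0   0   0   0   0   0   0   0
  1   0   0   0   0   0   0   0   9   9   9   9
  2   0   0   7   7   7   7   7   9   9  16  16
  3   0   0   7   7  11  11  18  18  18  18  18
  4   0   5   7  12  12  16  18  23  23  23  23
  5   0   5  10  15  17  22  22  26  28  33  33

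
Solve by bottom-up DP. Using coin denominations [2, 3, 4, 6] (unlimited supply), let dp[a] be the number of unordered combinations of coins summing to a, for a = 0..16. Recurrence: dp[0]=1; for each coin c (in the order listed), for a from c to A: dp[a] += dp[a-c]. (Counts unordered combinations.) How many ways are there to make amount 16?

17

after  coin     0     1     2     3     4     5     6     7     8     9    10    11    12    13    14    15    16
          2     1     0     1     0     1     0     1     0     1     0     1     0     1     0     1     0     1
          3     1     0     1     1     1     1     2     1     2     2     2     2     3     2     3     3     3
          4     1     0     1     1     2     1     3     2     4     3     5     4     7     5     8     7    10
          6     1     0     1     1     2     1     4     2     5     4     7     5    11     7    13    11    17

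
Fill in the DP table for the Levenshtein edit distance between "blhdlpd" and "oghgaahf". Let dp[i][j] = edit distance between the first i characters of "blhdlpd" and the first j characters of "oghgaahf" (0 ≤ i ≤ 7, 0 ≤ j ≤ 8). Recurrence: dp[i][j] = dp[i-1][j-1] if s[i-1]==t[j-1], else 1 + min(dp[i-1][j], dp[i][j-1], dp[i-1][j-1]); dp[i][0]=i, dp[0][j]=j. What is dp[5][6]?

   ''  o  g  h  g  a  a  h  f
''  0  1  2  3  4  5  6  7  8
 b  1  1  2  3  4  5  6  7  8
 l  2  2  2  3  4  5  6  7  8
 h  3  3  3  2  3  4  5  6  7
 d  4  4  4  3  3  4  5  6  7
 l  5  5  5  4  4  4  5  6  7
 p  6  6  6  5  5  5  5  6  7
 d  7  7  7  6  6  6  6  6  7

5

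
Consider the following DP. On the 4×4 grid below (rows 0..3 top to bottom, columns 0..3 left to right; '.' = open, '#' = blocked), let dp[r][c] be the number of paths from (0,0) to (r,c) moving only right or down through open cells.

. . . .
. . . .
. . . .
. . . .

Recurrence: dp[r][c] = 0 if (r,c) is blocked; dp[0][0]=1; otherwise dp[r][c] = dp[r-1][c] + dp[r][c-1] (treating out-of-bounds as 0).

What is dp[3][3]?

20

r\c   0   1   2   3
  0   1   1   1   1
  1   1   2   3   4
  2   1   3   6  10
  3   1   4  10  20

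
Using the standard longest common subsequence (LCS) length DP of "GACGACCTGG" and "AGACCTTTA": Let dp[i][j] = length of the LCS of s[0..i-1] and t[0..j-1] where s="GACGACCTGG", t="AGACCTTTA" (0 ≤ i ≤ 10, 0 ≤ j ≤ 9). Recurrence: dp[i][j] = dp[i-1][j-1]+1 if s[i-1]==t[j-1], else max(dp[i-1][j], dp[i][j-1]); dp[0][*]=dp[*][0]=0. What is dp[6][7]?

   ''  A  G  A  C  C  T  T  T  A
''  0  0  0  0  0  0  0  0  0  0
 G  0  0  1  1  1  1  1  1  1  1
 A  0  1  1  2  2  2  2  2  2  2
 C  0  1  1  2  3  3  3  3  3  3
 G  0  1  2  2  3  3  3  3  3  3
 A  0  1  2  3  3  3  3  3  3  4
 C  0  1  2  3  4  4  4  4  4  4
 C  0  1  2  3  4  5  5  5  5  5
 T  0  1  2  3  4  5  6  6  6  6
 G  0  1  2  3  4  5  6  6  6  6
 G  0  1  2  3  4  5  6  6  6  6

4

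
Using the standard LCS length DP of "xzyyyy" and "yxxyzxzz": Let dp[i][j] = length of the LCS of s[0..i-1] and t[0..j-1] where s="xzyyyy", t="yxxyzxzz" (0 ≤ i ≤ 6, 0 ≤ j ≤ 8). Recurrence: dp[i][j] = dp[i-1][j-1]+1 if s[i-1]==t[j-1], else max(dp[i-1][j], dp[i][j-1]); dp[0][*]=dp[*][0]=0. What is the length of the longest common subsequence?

   ''  y  x  x  y  z  x  z  z
''  0  0  0  0  0  0  0  0  0
 x  0  0  1  1  1  1  1  1  1
 z  0  0  1  1  1  2  2  2  2
 y  0  1  1  1  2  2  2  2  2
 y  0  1  1  1  2  2  2  2  2
 y  0  1  1  1  2  2  2  2  2
 y  0  1  1  1  2  2  2  2  2

2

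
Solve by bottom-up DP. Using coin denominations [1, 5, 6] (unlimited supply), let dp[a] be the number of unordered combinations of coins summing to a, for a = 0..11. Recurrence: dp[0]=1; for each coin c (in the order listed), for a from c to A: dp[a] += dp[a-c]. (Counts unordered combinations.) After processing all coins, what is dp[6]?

3

after  coin     0     1     2     3     4     5     6     7     8     9    10    11
          1     1     1     1     1     1     1     1     1     1     1     1     1
          5     1     1     1     1     1     2     2     2     2     2     3     3
          6     1     1     1     1     1     2     3     3     3     3     4     5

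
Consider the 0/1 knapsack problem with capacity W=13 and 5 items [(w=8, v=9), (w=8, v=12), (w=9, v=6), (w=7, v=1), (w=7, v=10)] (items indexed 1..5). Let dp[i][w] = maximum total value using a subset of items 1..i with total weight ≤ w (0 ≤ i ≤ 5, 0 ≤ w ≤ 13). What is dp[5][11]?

12

i\w   0   1   2   3   4   5   6   7   8   9  10  11  12  13
  0   0   0   0   0   0   0   0   0   0   0   0   0   0   0
  1   0   0   0   0   0   0   0   0   9   9   9   9   9   9
  2   0   0   0   0   0   0   0   0  12  12  12  12  12  12
  3   0   0   0   0   0   0   0   0  12  12  12  12  12  12
  4   0   0   0   0   0   0   0   1  12  12  12  12  12  12
  5   0   0   0   0   0   0   0  10  12  12  12  12  12  12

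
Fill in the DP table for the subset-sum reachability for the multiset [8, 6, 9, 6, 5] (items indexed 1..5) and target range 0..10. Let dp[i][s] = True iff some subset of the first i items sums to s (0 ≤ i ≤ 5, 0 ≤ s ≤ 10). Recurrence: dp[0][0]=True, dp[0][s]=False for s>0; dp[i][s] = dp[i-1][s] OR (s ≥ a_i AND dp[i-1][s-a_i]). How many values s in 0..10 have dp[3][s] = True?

4

i\s   0   1   2   3   4   5   6   7   8   9  10
  0   T   F   F   F   F   F   F   F   F   F   F
  1   T   F   F   F   F   F   F   F   T   F   F
  2   T   F   F   F   F   F   T   F   T   F   F
  3   T   F   F   F   F   F   T   F   T   T   F
  4   T   F   F   F   F   F   T   F   T   T   F
  5   T   F   F   F   F   T   T   F   T   T   F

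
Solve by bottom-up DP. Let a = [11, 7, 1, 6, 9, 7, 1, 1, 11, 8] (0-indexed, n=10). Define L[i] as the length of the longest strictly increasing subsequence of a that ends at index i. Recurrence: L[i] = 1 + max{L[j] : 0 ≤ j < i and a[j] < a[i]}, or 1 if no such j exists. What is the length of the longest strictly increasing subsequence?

   i    0    1    2    3    4    5    6    7    8    9
a[i]   11    7    1    6    9    7    1    1   11    8
L[i]    1    1    1    2    3    3    1    1    4    4

4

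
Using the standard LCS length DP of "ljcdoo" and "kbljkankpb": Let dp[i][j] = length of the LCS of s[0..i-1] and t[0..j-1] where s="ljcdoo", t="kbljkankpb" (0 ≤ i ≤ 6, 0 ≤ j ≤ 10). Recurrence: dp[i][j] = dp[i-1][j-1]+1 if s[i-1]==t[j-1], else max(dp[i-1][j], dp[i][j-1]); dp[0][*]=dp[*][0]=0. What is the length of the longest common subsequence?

   ''  k  b  l  j  k  a  n  k  p  b
''  0  0  0  0  0  0  0  0  0  0  0
 l  0  0  0  1  1  1  1  1  1  1  1
 j  0  0  0  1  2  2  2  2  2  2  2
 c  0  0  0  1  2  2  2  2  2  2  2
 d  0  0  0  1  2  2  2  2  2  2  2
 o  0  0  0  1  2  2  2  2  2  2  2
 o  0  0  0  1  2  2  2  2  2  2  2

2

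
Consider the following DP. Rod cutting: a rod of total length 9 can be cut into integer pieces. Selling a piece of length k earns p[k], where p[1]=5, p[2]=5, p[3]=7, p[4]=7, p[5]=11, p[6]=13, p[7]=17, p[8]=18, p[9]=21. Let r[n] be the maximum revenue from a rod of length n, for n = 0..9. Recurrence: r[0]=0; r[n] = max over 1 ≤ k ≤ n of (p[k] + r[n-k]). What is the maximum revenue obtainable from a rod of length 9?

45

   n    0    1    2    3    4    5    6    7    8    9
r[n]    0    5   10   15   20   25   30   35   40   45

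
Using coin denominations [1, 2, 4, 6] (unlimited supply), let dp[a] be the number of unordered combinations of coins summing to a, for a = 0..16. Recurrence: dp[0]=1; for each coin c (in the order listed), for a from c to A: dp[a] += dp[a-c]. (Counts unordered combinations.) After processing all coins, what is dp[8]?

11

after  coin     0     1     2     3     4     5     6     7     8     9    10    11    12    13    14    15    16
          1     1     1     1     1     1     1     1     1     1     1     1     1     1     1     1     1     1
          2     1     1     2     2     3     3     4     4     5     5     6     6     7     7     8     8     9
          4     1     1     2     2     4     4     6     6     9     9    12    12    16    16    20    20    25
          6     1     1     2     2     4     4     7     7    11    11    16    16    23    23    31    31    41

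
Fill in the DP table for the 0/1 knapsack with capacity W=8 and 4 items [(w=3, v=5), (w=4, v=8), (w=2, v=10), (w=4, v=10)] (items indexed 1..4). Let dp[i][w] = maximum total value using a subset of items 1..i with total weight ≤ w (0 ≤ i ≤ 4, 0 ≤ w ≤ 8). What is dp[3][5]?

i\w   0   1   2   3   4   5   6   7   8
  0   0   0   0   0   0   0   0   0   0
  1   0   0   0   5   5   5   5   5   5
  2   0   0   0   5   8   8   8  13  13
  3   0   0  10  10  10  15  18  18  18
  4   0   0  10  10  10  15  20  20  20

15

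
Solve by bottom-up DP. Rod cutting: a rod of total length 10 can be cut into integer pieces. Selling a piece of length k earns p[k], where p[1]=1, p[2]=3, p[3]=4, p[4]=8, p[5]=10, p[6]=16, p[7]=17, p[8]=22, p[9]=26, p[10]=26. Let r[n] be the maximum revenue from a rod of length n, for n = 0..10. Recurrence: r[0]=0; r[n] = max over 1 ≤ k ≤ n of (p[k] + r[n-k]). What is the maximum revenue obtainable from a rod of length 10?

27

   n    0    1    2    3    4    5    6    7    8    9   10
r[n]    0    1    3    4    8   10   16   17   22   26   27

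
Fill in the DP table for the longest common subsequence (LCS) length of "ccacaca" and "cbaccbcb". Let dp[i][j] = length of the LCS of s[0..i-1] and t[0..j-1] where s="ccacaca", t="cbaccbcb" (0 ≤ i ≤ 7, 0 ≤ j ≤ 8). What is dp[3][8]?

2

   ''  c  b  a  c  c  b  c  b
''  0  0  0  0  0  0  0  0  0
 c  0  1  1  1  1  1  1  1  1
 c  0  1  1  1  2  2  2  2  2
 a  0  1  1  2  2  2  2  2  2
 c  0  1  1  2  3  3  3  3  3
 a  0  1  1  2  3  3  3  3  3
 c  0  1  1  2  3  4  4  4  4
 a  0  1  1  2  3  4  4  4  4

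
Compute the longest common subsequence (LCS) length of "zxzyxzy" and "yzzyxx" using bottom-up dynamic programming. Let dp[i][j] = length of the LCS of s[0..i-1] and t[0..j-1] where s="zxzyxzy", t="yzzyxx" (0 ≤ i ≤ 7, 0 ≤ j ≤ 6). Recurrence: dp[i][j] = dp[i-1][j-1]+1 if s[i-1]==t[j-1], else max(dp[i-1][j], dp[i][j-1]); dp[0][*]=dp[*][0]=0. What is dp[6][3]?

2

   ''  y  z  z  y  x  x
''  0  0  0  0  0  0  0
 z  0  0  1  1  1  1  1
 x  0  0  1  1  1  2  2
 z  0  0  1  2  2  2  2
 y  0  1  1  2  3  3  3
 x  0  1  1  2  3  4  4
 z  0  1  2  2  3  4  4
 y  0  1  2  2  3  4  4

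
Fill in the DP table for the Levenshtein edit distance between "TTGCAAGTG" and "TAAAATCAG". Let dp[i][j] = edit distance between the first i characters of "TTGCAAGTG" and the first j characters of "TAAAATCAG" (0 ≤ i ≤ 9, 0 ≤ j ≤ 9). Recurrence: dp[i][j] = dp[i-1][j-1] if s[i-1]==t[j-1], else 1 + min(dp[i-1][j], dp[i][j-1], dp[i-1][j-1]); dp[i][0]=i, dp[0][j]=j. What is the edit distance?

   ''  T  A  A  A  A  T  C  A  G
''  0  1  2  3  4  5  6  7  8  9
 T  1  0  1  2  3  4  5  6  7  8
 T  2  1  1  2  3  4  4  5  6  7
 G  3  2  2  2  3  4  5  5  6  6
 C  4  3  3  3  3  4  5  5  6  7
 A  5  4  3  3  3  3  4  5  5  6
 A  6  5  4  3  3  3  4  5  5  6
 G  7  6  5  4  4  4  4  5  6  5
 T  8  7  6  5  5  5  4  5  6  6
 G  9  8  7  6  6  6  5  5  6  6

6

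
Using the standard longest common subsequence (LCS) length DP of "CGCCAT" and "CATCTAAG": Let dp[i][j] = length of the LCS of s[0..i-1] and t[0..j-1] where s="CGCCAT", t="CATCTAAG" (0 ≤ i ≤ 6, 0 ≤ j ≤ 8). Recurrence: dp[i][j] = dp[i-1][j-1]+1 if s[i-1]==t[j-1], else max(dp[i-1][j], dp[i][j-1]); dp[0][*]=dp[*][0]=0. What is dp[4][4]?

   ''  C  A  T  C  T  A  A  G
''  0  0  0  0  0  0  0  0  0
 C  0  1  1  1  1  1  1  1  1
 G  0  1  1  1  1  1  1  1  2
 C  0  1  1  1  2  2  2  2  2
 C  0  1  1  1  2  2  2  2  2
 A  0  1  2  2  2  2  3  3  3
 T  0  1  2  3  3  3  3  3  3

2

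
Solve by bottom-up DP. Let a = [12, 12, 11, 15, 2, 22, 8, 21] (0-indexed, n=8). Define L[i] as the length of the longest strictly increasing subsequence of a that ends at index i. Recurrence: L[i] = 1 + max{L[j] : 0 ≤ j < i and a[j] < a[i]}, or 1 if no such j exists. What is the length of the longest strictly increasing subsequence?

   i    0    1    2    3    4    5    6    7
a[i]   12   12   11   15    2   22    8   21
L[i]    1    1    1    2    1    3    2    3

3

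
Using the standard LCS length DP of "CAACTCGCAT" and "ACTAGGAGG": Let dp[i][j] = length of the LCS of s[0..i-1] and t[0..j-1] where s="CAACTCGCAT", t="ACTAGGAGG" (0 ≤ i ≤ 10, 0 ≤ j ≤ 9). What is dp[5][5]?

   ''  A  C  T  A  G  G  A  G  G
''  0  0  0  0  0  0  0  0  0  0
 C  0  0  1  1  1  1  1  1  1  1
 A  0  1  1  1  2  2  2  2  2  2
 A  0  1  1  1  2  2  2  3  3  3
 C  0  1  2  2  2  2  2  3  3  3
 T  0  1  2  3  3  3  3  3  3  3
 C  0  1  2  3  3  3  3  3  3  3
 G  0  1  2  3  3  4  4  4  4  4
 C  0  1  2  3  3  4  4  4  4  4
 A  0  1  2  3  4  4  4  5  5  5
 T  0  1  2  3  4  4  4  5  5  5

3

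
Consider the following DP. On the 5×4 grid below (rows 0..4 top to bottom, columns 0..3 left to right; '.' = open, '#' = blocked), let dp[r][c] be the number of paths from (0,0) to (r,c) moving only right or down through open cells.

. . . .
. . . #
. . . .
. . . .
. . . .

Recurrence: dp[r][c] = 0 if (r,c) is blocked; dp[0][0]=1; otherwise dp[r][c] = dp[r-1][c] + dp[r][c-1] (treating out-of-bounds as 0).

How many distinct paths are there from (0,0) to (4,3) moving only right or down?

31

r\c   0   1   2   3
  0   1   1   1   1
  1   1   2   3   0
  2   1   3   6   6
  3   1   4  10  16
  4   1   5  15  31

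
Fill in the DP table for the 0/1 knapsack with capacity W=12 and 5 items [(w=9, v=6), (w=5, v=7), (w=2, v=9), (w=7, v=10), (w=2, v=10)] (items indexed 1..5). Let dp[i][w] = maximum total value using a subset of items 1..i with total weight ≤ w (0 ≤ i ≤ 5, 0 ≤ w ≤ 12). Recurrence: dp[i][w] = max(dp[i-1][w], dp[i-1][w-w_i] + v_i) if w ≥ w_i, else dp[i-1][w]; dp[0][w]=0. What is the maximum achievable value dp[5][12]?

29

i\w   0   1   2   3   4   5   6   7   8   9  10  11  12
  0   0   0   0   0   0   0   0   0   0   0   0   0   0
  1   0   0   0   0   0   0   0   0   0   6   6   6   6
  2   0   0   0   0   0   7   7   7   7   7   7   7   7
  3   0   0   9   9   9   9   9  16  16  16  16  16  16
  4   0   0   9   9   9   9   9  16  16  19  19  19  19
  5   0   0  10  10  19  19  19  19  19  26  26  29  29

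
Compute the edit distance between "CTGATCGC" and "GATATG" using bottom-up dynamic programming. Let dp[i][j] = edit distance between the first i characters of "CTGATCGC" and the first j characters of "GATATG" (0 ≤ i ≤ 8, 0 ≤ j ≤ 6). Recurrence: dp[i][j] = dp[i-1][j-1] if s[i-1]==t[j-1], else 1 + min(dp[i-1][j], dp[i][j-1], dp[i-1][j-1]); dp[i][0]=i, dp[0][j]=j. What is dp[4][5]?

4

   ''  G  A  T  A  T  G
''  0  1  2  3  4  5  6
 C  1  1  2  3  4  5  6
 T  2  2  2  2  3  4  5
 G  3  2  3  3  3  4  4
 A  4  3  2  3  3  4  5
 T  5  4  3  2  3  3  4
 C  6  5  4  3  3  4  4
 G  7  6  5  4  4  4  4
 C  8  7  6  5  5  5  5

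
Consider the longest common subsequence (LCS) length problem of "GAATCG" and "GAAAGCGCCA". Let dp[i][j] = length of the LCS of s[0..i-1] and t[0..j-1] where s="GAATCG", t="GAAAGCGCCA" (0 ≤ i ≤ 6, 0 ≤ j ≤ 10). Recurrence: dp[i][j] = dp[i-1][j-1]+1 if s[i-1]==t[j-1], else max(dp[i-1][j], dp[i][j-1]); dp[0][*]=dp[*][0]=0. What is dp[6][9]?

   ''  G  A  A  A  G  C  G  C  C  A
''  0  0  0  0  0  0  0  0  0  0  0
 G  0  1  1  1  1  1  1  1  1  1  1
 A  0  1  2  2  2  2  2  2  2  2  2
 A  0  1  2  3  3  3  3  3  3  3  3
 T  0  1  2  3  3  3  3  3  3  3  3
 C  0  1  2  3  3  3  4  4  4  4  4
 G  0  1  2  3  3  4  4  5  5  5  5

5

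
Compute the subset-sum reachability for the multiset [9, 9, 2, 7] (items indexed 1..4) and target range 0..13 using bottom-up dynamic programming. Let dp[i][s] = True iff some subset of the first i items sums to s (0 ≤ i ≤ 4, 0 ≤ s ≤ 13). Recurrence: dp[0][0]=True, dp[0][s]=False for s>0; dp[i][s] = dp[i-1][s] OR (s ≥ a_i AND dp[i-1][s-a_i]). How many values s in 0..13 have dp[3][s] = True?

i\s   0   1   2   3   4   5   6   7   8   9  10  11  12  13
  0   T   F   F   F   F   F   F   F   F   F   F   F   F   F
  1   T   F   F   F   F   F   F   F   F   T   F   F   F   F
  2   T   F   F   F   F   F   F   F   F   T   F   F   F   F
  3   T   F   T   F   F   F   F   F   F   T   F   T   F   F
  4   T   F   T   F   F   F   F   T   F   T   F   T   F   F

4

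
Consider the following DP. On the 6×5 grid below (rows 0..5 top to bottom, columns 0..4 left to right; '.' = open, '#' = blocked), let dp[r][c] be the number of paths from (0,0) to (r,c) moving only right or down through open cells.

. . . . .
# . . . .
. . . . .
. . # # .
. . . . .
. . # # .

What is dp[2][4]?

r\c   0   1   2   3   4
  0   1   1   1   1   1
  1   0   1   2   3   4
  2   0   1   3   6  10
  3   0   1   0   0  10
  4   0   1   1   1  11
  5   0   1   0   0  11

10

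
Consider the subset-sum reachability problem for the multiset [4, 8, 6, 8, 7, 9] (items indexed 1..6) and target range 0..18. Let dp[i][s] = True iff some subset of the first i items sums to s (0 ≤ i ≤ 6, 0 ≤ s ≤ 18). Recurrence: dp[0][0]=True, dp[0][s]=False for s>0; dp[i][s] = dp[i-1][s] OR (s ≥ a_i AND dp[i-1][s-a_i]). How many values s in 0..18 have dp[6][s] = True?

i\s   0   1   2   3   4   5   6   7   8   9  10  11  12  13  14  15  16  17  18
  0   T   F   F   F   F   F   F   F   F   F   F   F   F   F   F   F   F   F   F
  1   T   F   F   F   T   F   F   F   F   F   F   F   F   F   F   F   F   F   F
  2   T   F   F   F   T   F   F   F   T   F   F   F   T   F   F   F   F   F   F
  3   T   F   F   F   T   F   T   F   T   F   T   F   T   F   T   F   F   F   T
  4   T   F   F   F   T   F   T   F   T   F   T   F   T   F   T   F   T   F   T
  5   T   F   F   F   T   F   T   T   T   F   T   T   T   T   T   T   T   T   T
  6   T   F   F   F   T   F   T   T   T   T   T   T   T   T   T   T   T   T   T

15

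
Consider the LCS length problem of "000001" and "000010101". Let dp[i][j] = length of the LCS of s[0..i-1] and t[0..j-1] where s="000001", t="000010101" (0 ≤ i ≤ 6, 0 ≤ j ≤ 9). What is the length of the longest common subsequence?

   ''  0  0  0  0  1  0  1  0  1
''  0  0  0  0  0  0  0  0  0  0
 0  0  1  1  1  1  1  1  1  1  1
 0  0  1  2  2  2  2  2  2  2  2
 0  0  1  2  3  3  3  3  3  3  3
 0  0  1  2  3  4  4  4  4  4  4
 0  0  1  2  3  4  4  5  5  5  5
 1  0  1  2  3  4  5  5  6  6  6

6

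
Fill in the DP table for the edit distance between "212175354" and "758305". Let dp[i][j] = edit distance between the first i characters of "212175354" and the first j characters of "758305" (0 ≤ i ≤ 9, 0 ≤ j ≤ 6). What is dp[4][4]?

4

   ''  7  5  8  3  0  5
''  0  1  2  3  4  5  6
 2  1  1  2  3  4  5  6
 1  2  2  2  3  4  5  6
 2  3  3  3  3  4  5  6
 1  4  4  4  4  4  5  6
 7  5  4  5  5  5  5  6
 5  6  5  4  5  6  6  5
 3  7  6  5  5  5  6  6
 5  8  7  6  6  6  6  6
 4  9  8  7  7  7  7  7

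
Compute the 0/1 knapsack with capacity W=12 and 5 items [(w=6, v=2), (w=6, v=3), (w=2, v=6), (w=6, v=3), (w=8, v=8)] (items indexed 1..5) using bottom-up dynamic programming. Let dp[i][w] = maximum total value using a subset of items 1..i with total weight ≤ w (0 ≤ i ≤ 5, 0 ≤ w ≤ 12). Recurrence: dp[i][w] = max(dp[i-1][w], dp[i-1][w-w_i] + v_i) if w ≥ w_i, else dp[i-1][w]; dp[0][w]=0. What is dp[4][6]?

i\w   0   1   2   3   4   5   6   7   8   9  10  11  12
  0   0   0   0   0   0   0   0   0   0   0   0   0   0
  1   0   0   0   0   0   0   2   2   2   2   2   2   2
  2   0   0   0   0   0   0   3   3   3   3   3   3   5
  3   0   0   6   6   6   6   6   6   9   9   9   9   9
  4   0   0   6   6   6   6   6   6   9   9   9   9   9
  5   0   0   6   6   6   6   6   6   9   9  14  14  14

6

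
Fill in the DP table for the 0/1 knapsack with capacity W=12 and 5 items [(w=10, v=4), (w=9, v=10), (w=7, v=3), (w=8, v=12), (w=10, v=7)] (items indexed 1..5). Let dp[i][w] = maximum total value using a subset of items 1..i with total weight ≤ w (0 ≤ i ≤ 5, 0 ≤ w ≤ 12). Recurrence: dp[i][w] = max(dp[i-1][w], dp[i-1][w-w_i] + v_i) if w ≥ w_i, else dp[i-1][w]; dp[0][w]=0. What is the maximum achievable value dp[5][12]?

12

i\w   0   1   2   3   4   5   6   7   8   9  10  11  12
  0   0   0   0   0   0   0   0   0   0   0   0   0   0
  1   0   0   0   0   0   0   0   0   0   0   4   4   4
  2   0   0   0   0   0   0   0   0   0  10  10  10  10
  3   0   0   0   0   0   0   0   3   3  10  10  10  10
  4   0   0   0   0   0   0   0   3  12  12  12  12  12
  5   0   0   0   0   0   0   0   3  12  12  12  12  12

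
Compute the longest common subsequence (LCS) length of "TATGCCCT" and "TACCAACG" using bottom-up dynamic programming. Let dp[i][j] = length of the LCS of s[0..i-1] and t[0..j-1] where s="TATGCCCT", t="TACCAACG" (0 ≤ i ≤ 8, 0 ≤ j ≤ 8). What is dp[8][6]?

   ''  T  A  C  C  A  A  C  G
''  0  0  0  0  0  0  0  0  0
 T  0  1  1  1  1  1  1  1  1
 A  0  1  2  2  2  2  2  2  2
 T  0  1  2  2  2  2  2  2  2
 G  0  1  2  2  2  2  2  2  3
 C  0  1  2  3  3  3  3  3  3
 C  0  1  2  3  4  4  4  4  4
 C  0  1  2  3  4  4  4  5  5
 T  0  1  2  3  4  4  4  5  5

4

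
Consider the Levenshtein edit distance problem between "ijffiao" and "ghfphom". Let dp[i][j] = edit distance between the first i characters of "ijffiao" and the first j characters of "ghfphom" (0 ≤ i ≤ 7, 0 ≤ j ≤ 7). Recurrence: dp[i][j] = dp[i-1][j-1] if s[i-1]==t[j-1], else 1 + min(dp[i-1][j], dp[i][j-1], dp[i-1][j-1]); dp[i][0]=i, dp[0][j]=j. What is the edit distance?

   ''  g  h  f  p  h  o  m
''  0  1  2  3  4  5  6  7
 i  1  1  2  3  4  5  6  7
 j  2  2  2  3  4  5  6  7
 f  3  3  3  2  3  4  5  6
 f  4  4  4  3  3  4  5  6
 i  5  5  5  4  4  4  5  6
 a  6  6  6  5  5  5  5  6
 o  7  7  7  6  6  6  5  6

6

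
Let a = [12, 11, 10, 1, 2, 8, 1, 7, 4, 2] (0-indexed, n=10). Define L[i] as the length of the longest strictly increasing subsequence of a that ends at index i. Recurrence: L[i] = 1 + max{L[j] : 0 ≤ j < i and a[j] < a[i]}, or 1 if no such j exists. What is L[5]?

3

   i    0    1    2    3    4    5    6    7    8    9
a[i]   12   11   10    1    2    8    1    7    4    2
L[i]    1    1    1    1    2    3    1    3    3    2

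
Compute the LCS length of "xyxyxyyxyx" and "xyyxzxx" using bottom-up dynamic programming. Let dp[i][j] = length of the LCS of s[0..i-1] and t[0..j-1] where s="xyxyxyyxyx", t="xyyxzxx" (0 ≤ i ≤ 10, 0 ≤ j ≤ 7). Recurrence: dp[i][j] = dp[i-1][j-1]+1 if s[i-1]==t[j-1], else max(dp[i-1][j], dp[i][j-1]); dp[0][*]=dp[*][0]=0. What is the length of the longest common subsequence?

6

   ''  x  y  y  x  z  x  x
''  0  0  0  0  0  0  0  0
 x  0  1  1  1  1  1  1  1
 y  0  1  2  2  2  2  2  2
 x  0  1  2  2  3  3  3  3
 y  0  1  2  3  3  3  3  3
 x  0  1  2  3  4  4  4  4
 y  0  1  2  3  4  4  4  4
 y  0  1  2  3  4  4  4  4
 x  0  1  2  3  4  4  5  5
 y  0  1  2  3  4  4  5  5
 x  0  1  2  3  4  4  5  6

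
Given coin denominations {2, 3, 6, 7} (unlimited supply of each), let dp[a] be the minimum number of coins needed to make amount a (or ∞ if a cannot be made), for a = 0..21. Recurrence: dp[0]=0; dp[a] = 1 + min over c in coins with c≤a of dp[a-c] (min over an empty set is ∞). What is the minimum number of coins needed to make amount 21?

 a  0  1  2  3  4  5  6  7  8  9 10 11 12 13 14 15 16 17 18 19 20 21
dp  0  -  1  1  2  2  1  1  2  2  2  3  2  2  2  3  3  3  3  3  3  3
(- denotes ∞ / unreachable)

3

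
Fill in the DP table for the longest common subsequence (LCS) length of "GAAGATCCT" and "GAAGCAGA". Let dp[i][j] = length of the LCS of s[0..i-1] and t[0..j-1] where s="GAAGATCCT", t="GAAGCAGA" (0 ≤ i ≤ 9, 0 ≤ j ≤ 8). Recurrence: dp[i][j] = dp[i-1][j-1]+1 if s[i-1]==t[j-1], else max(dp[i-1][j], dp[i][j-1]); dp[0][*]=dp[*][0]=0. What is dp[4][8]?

4

   ''  G  A  A  G  C  A  G  A
''  0  0  0  0  0  0  0  0  0
 G  0  1  1  1  1  1  1  1  1
 A  0  1  2  2  2  2  2  2  2
 A  0  1  2  3  3  3  3  3  3
 G  0  1  2  3  4  4  4  4  4
 A  0  1  2  3  4  4  5  5  5
 T  0  1  2  3  4  4  5  5  5
 C  0  1  2  3  4  5  5  5  5
 C  0  1  2  3  4  5  5  5  5
 T  0  1  2  3  4  5  5  5  5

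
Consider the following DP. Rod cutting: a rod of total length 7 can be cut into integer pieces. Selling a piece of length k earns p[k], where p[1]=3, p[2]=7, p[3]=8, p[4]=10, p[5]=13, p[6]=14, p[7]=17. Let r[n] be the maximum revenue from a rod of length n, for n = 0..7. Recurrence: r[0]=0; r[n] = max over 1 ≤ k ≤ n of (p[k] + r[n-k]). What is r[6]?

   n    0    1    2    3    4    5    6    7
r[n]    0    3    7   10   14   17   21   24

21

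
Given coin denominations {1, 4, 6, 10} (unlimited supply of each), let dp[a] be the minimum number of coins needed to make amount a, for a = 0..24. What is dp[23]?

 a  0  1  2  3  4  5  6  7  8  9 10 11 12 13 14 15 16 17 18 19 20 21 22 23 24
dp  0  1  2  3  1  2  1  2  2  3  1  2  2  3  2  3  2  3  3  4  2  3  3  4  3

4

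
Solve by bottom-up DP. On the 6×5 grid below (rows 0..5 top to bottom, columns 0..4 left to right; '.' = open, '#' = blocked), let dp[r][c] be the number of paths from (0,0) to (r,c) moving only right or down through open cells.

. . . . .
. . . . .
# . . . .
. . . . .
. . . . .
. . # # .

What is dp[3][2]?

7

r\c   0   1   2   3   4
  0   1   1   1   1   1
  1   1   2   3   4   5
  2   0   2   5   9  14
  3   0   2   7  16  30
  4   0   2   9  25  55
  5   0   2   0   0  55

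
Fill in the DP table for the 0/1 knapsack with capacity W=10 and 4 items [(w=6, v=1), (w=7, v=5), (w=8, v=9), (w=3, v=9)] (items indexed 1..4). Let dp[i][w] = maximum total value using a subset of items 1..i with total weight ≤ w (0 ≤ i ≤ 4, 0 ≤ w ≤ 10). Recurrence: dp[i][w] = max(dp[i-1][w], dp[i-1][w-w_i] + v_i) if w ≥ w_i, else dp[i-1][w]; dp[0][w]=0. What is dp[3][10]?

i\w   0   1   2   3   4   5   6   7   8   9  10
  0   0   0   0   0   0   0   0   0   0   0   0
  1   0   0   0   0   0   0   1   1   1   1   1
  2   0   0   0   0   0   0   1   5   5   5   5
  3   0   0   0   0   0   0   1   5   9   9   9
  4   0   0   0   9   9   9   9   9   9  10  14

9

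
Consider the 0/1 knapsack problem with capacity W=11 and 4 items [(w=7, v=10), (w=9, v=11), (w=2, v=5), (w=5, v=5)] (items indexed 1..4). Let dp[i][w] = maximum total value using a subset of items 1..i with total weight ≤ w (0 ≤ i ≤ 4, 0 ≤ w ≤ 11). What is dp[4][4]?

i\w   0   1   2   3   4   5   6   7   8   9  10  11
  0   0   0   0   0   0   0   0   0   0   0   0   0
  1   0   0   0   0   0   0   0  10  10  10  10  10
  2   0   0   0   0   0   0   0  10  10  11  11  11
  3   0   0   5   5   5   5   5  10  10  15  15  16
  4   0   0   5   5   5   5   5  10  10  15  15  16

5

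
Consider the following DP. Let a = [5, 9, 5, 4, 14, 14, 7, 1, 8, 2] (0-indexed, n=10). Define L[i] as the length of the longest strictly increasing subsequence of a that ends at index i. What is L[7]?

1

   i    0    1    2    3    4    5    6    7    8    9
a[i]    5    9    5    4   14   14    7    1    8    2
L[i]    1    2    1    1    3    3    2    1    3    2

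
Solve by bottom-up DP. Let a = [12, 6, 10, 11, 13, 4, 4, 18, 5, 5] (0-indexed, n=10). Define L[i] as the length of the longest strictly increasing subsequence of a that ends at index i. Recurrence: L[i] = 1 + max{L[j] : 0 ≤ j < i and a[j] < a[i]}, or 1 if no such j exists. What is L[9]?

2

   i    0    1    2    3    4    5    6    7    8    9
a[i]   12    6   10   11   13    4    4   18    5    5
L[i]    1    1    2    3    4    1    1    5    2    2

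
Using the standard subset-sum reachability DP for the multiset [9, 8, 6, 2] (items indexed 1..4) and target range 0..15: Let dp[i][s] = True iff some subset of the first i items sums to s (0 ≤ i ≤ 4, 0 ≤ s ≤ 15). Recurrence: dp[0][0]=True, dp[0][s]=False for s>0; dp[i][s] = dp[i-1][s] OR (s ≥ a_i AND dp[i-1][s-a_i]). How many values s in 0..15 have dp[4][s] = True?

i\s   0   1   2   3   4   5   6   7   8   9  10  11  12  13  14  15
  0   T   F   F   F   F   F   F   F   F   F   F   F   F   F   F   F
  1   T   F   F   F   F   F   F   F   F   T   F   F   F   F   F   F
  2   T   F   F   F   F   F   F   F   T   T   F   F   F   F   F   F
  3   T   F   F   F   F   F   T   F   T   T   F   F   F   F   T   T
  4   T   F   T   F   F   F   T   F   T   T   T   T   F   F   T   T

9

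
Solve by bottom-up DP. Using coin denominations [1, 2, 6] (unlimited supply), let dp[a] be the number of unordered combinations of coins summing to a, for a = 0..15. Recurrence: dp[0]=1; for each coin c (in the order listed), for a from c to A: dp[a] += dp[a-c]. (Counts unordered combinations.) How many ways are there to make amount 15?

after  coin     0     1     2     3     4     5     6     7     8     9    10    11    12    13    14    15
          1     1     1     1     1     1     1     1     1     1     1     1     1     1     1     1     1
          2     1     1     2     2     3     3     4     4     5     5     6     6     7     7     8     8
          6     1     1     2     2     3     3     5     5     7     7     9     9    12    12    15    15

15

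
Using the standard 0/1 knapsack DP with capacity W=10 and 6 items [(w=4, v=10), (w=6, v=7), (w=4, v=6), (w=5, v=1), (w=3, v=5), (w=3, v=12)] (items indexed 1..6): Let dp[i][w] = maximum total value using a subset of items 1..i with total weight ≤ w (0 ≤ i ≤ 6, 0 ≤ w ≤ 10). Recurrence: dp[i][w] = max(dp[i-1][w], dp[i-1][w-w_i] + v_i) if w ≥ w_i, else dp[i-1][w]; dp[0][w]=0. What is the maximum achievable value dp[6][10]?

i\w   0   1   2   3   4   5   6   7   8   9  10
  0   0   0   0   0   0   0   0   0   0   0   0
  1   0   0   0   0  10  10  10  10  10  10  10
  2   0   0   0   0  10  10  10  10  10  10  17
  3   0   0   0   0  10  10  10  10  16  16  17
  4   0   0   0   0  10  10  10  10  16  16  17
  5   0   0   0   5  10  10  10  15  16  16  17
  6   0   0   0  12  12  12  17  22  22  22  27

27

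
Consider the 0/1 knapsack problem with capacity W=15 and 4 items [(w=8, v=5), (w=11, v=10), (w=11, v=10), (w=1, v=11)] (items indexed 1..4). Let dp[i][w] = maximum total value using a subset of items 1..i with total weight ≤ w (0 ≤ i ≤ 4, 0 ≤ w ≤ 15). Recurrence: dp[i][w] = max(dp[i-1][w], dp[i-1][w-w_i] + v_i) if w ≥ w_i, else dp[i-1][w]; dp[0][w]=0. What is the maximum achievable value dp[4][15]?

i\w   0   1   2   3   4   5   6   7   8   9  10  11  12  13  14  15
  0   0   0   0   0   0   0   0   0   0   0   0   0   0   0   0   0
  1   0   0   0   0   0   0   0   0   5   5   5   5   5   5   5   5
  2   0   0   0   0   0   0   0   0   5   5   5  10  10  10  10  10
  3   0   0   0   0   0   0   0   0   5   5   5  10  10  10  10  10
  4   0  11  11  11  11  11  11  11  11  16  16  16  21  21  21  21

21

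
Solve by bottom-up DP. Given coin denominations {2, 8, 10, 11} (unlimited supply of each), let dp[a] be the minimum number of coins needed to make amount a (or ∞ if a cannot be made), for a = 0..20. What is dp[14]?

 a  0  1  2  3  4  5  6  7  8  9 10 11 12 13 14 15 16 17 18 19 20
dp  0  -  1  -  2  -  3  -  1  -  1  1  2  2  3  3  2  4  2  2  2
(- denotes ∞ / unreachable)

3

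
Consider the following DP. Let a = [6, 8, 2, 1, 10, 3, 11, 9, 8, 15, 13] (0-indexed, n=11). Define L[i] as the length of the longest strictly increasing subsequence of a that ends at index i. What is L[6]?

4

   i    0    1    2    3    4    5    6    7    8    9   10
a[i]    6    8    2    1   10    3   11    9    8   15   13
L[i]    1    2    1    1    3    2    4    3    3    5    5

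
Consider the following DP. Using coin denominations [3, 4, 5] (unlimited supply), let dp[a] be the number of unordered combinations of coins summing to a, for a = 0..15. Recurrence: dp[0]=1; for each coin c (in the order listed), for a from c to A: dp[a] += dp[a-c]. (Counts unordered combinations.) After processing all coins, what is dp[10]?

after  coin     0     1     2     3     4     5     6     7     8     9    10    11    12    13    14    15
          3     1     0     0     1     0     0     1     0     0     1     0     0     1     0     0     1
          4     1     0     0     1     1     0     1     1     1     1     1     1     2     1     1     2
          5     1     0     0     1     1     1     1     1     2     2     2     2     3     3     3     4

2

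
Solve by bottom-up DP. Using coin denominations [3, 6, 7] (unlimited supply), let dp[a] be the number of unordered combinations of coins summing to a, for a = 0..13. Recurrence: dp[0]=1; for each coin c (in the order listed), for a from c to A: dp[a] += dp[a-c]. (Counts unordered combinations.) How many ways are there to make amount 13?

after  coin     0     1     2     3     4     5     6     7     8     9    10    11    12    13
          3     1     0     0     1     0     0     1     0     0     1     0     0     1     0
          6     1     0     0     1     0     0     2     0     0     2     0     0     3     0
          7     1     0     0     1     0     0     2     1     0     2     1     0     3     2

2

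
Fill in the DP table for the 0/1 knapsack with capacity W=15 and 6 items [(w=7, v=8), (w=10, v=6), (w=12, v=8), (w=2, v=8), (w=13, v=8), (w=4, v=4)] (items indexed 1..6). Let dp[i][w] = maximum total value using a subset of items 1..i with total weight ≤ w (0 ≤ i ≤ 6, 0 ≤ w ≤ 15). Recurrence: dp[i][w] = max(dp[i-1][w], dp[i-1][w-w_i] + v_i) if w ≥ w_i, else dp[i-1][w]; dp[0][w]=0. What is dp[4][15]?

16

i\w   0   1   2   3   4   5   6   7   8   9  10  11  12  13  14  15
  0   0   0   0   0   0   0   0   0   0   0   0   0   0   0   0   0
  1   0   0   0   0   0   0   0   8   8   8   8   8   8   8   8   8
  2   0   0   0   0   0   0   0   8   8   8   8   8   8   8   8   8
  3   0   0   0   0   0   0   0   8   8   8   8   8   8   8   8   8
  4   0   0   8   8   8   8   8   8   8  16  16  16  16  16  16  16
  5   0   0   8   8   8   8   8   8   8  16  16  16  16  16  16  16
  6   0   0   8   8   8   8  12  12  12  16  16  16  16  20  20  20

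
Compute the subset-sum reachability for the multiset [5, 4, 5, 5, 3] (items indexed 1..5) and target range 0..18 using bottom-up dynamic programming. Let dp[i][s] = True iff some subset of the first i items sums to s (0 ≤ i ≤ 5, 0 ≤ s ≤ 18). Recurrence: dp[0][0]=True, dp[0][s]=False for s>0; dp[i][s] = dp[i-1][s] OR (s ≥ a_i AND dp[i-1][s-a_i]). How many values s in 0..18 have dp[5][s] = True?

14

i\s   0   1   2   3   4   5   6   7   8   9  10  11  12  13  14  15  16  17  18
  0   T   F   F   F   F   F   F   F   F   F   F   F   F   F   F   F   F   F   F
  1   T   F   F   F   F   T   F   F   F   F   F   F   F   F   F   F   F   F   F
  2   T   F   F   F   T   T   F   F   F   T   F   F   F   F   F   F   F   F   F
  3   T   F   F   F   T   T   F   F   F   T   T   F   F   F   T   F   F   F   F
  4   T   F   F   F   T   T   F   F   F   T   T   F   F   F   T   T   F   F   F
  5   T   F   F   T   T   T   F   T   T   T   T   F   T   T   T   T   F   T   T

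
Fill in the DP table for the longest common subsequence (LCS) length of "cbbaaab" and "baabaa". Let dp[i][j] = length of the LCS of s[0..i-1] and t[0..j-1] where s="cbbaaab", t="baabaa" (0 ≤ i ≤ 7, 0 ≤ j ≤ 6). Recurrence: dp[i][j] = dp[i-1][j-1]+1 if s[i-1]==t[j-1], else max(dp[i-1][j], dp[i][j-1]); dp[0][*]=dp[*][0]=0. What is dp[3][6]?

   ''  b  a  a  b  a  a
''  0  0  0  0  0  0  0
 c  0  0  0  0  0  0  0
 b  0  1  1  1  1  1  1
 b  0  1  1  1  2  2  2
 a  0  1  2  2  2  3  3
 a  0  1  2  3  3  3  4
 a  0  1  2  3  3  4  4
 b  0  1  2  3  4  4  4

2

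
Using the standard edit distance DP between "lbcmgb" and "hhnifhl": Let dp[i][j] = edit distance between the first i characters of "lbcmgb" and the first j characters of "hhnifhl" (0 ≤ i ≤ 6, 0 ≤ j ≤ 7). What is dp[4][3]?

4

   ''  h  h  n  i  f  h  l
''  0  1  2  3  4  5  6  7
 l  1  1  2  3  4  5  6  6
 b  2  2  2  3  4  5  6  7
 c  3  3  3  3  4  5  6  7
 m  4  4  4  4  4  5  6  7
 g  5  5  5  5  5  5  6  7
 b  6  6  6  6  6  6  6  7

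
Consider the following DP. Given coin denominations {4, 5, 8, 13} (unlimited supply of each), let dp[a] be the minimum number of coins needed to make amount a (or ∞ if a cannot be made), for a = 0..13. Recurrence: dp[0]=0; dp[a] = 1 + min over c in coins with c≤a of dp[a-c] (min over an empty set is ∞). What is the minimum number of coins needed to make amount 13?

 a  0  1  2  3  4  5  6  7  8  9 10 11 12 13
dp  0  -  -  -  1  1  -  -  1  2  2  -  2  1
(- denotes ∞ / unreachable)

1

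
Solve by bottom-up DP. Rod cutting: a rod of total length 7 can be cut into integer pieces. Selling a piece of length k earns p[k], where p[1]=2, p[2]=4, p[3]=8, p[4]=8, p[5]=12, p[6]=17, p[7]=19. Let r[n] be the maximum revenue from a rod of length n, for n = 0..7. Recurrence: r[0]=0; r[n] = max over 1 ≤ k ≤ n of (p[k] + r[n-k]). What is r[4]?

10

   n    0    1    2    3    4    5    6    7
r[n]    0    2    4    8   10   12   17   19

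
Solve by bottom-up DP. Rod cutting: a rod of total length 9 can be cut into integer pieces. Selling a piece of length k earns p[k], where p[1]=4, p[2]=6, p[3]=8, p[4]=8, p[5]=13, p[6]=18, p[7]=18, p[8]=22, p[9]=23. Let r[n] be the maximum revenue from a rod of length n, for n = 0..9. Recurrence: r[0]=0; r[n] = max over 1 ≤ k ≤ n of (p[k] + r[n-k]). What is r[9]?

   n    0    1    2    3    4    5    6    7    8    9
r[n]    0    4    8   12   16   20   24   28   32   36

36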